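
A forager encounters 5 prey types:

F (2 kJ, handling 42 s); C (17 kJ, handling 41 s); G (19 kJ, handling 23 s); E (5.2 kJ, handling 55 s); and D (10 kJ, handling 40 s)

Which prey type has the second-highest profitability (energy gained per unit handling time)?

In descending order of E/h:
G: 19/23 = 0.826 kJ/s
C: 17/41 = 0.415 kJ/s
D: 10/40 = 0.25 kJ/s
E: 5.2/55 = 0.0945 kJ/s
F: 2/42 = 0.0476 kJ/s

C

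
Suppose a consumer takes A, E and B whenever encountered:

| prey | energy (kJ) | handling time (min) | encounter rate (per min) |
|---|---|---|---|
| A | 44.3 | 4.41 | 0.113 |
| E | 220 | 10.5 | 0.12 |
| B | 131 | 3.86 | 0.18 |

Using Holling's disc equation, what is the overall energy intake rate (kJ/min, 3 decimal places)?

15.923 kJ/min

R = Σλ_iE_i / (1 + Σλ_ih_i)
Numerator: 0.113×44.3 + 0.12×220 + 0.18×131 = 54.99
Denominator: 1 + 0.113×4.41 + 0.12×10.5 + 0.18×3.86 = 3.453
R = 54.99/3.453 = 15.92 kJ/min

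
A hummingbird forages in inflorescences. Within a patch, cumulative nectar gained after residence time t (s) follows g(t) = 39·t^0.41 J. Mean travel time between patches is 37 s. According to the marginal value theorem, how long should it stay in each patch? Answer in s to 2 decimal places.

25.71 s

Optimal t* satisfies g'(t*) = g(t*)/(T + t*).
g'(t) = 0.41·39·t^-0.59. Setting 0.41·39·t^-0.59 = 39·t^0.41/(37+t) gives 0.41(37+t) = t, so 0.59·t = 0.41×37.
t* = 0.41×37/0.59 = 25.71 s.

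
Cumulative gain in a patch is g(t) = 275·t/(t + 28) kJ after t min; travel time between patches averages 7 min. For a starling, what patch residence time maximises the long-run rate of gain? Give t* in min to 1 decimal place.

Optimal t* satisfies g'(t*) = g(t*)/(T + t*).
g'(t) = 275·28/(t + 28)². Setting 275·28/(t+28)² = 275t/[(t+28)(7+t)] gives 28(7+t) = t(t+28), so t² = 28×7 = 196.
t* = √196 = 14 min.

14.0 min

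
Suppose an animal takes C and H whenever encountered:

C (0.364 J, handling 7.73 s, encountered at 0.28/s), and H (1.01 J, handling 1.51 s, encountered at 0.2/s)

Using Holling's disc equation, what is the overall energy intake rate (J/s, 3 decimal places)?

Energy encountered per unit search time: 0.28×0.364 + 0.2×1.01 = 0.3039 J/s.
Handling time per unit search time: 0.28×7.73 + 0.2×1.51 = 2.466.
Rate = 0.3039/(1 + 2.466) = 0.08768 J/s.

0.088 J/s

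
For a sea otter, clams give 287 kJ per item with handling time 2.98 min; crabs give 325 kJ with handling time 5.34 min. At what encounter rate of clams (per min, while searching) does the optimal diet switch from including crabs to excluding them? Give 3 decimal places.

0.576 per min

The zero-one rule: include crabs iff E₂/h₂ > λE₁/(1+λh₁). Equality gives the switch point.
λE₁h₂ = E₂ + λE₂h₁ ⇒ λ = E₂/(E₁h₂ − E₂h₁) = 325/(1533 − 968.5) = 0.5762 per min.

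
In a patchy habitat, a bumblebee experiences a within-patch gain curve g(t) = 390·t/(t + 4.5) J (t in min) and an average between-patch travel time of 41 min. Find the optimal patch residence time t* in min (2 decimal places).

13.58 min

Optimal t* satisfies g'(t*) = g(t*)/(T + t*).
g'(t) = 390·4.5/(t + 4.5)². Setting 390·4.5/(t+4.5)² = 390t/[(t+4.5)(41+t)] gives 4.5(41+t) = t(t+4.5), so t² = 4.5×41 = 184.5.
t* = √184.5 = 13.58 min.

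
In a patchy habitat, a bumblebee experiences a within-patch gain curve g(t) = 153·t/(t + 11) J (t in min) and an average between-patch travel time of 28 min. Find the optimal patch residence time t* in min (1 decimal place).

By the marginal value theorem, leave when the instantaneous gain rate g'(t) equals the habitat-wide average g(t)/(T + t).
g'(t) = 153·11/(t + 11)². Setting 153·11/(t+11)² = 153t/[(t+11)(28+t)] gives 11(28+t) = t(t+11), so t² = 11×28 = 308.
t* = √308 = 17.55 min.

17.5 min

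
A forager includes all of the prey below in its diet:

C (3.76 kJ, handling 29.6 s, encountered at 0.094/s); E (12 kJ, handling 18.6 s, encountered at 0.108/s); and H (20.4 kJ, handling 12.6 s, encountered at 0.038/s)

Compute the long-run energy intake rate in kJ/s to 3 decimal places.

0.387 kJ/s

Energy encountered per unit search time: 0.094×3.76 + 0.108×12 + 0.038×20.4 = 2.425 kJ/s.
Handling time per unit search time: 0.094×29.6 + 0.108×18.6 + 0.038×12.6 = 5.27.
Rate = 2.425/(1 + 5.27) = 0.3867 kJ/s.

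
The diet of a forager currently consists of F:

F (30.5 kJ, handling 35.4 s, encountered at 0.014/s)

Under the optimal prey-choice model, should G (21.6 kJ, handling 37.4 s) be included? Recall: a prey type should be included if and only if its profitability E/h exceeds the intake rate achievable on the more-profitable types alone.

Current rate: (0.014×30.5)/(1 + 0.014×35.4) = 0.2855 kJ/s.
Profitability of G: 21.6/37.4 = 0.5775 kJ/s.
Since 0.5775 > R, including G increases the long-run rate.

Yes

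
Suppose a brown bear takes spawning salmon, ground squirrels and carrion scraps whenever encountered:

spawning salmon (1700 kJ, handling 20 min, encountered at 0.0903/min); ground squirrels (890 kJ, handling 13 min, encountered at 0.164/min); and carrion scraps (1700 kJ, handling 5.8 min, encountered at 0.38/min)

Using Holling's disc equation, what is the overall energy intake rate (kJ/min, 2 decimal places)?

R = Σλ_iE_i / (1 + Σλ_ih_i)
Numerator: 0.0903×1700 + 0.164×890 + 0.38×1700 = 945.5
Denominator: 1 + 0.0903×20 + 0.164×13 + 0.38×5.8 = 7.142
R = 945.5/7.142 = 132.4 kJ/min

132.38 kJ/min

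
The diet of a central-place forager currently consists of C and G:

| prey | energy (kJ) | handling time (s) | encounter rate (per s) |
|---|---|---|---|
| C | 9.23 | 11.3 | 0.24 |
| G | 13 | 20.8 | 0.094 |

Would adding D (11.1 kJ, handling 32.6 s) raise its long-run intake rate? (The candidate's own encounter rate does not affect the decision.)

Current rate: (0.24×9.23 + 0.094×13)/(1 + 0.24×11.3 + 0.094×20.8) = 0.6065 kJ/s.
D: E/h = 11.1/32.6 = 0.3405 kJ/s.
0.3405 < 0.6065, so adding D would lower the average — exclude it.

No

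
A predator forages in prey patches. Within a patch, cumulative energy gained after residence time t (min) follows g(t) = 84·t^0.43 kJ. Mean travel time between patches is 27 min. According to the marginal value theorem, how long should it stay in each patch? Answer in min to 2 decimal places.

20.37 min

Optimal t* satisfies g'(t*) = g(t*)/(T + t*).
g'(t) = 0.43·84·t^-0.57. Setting 0.43·84·t^-0.57 = 84·t^0.43/(27+t) gives 0.43(27+t) = t, so 0.57·t = 0.43×27.
t* = 0.43×27/0.57 = 20.37 min.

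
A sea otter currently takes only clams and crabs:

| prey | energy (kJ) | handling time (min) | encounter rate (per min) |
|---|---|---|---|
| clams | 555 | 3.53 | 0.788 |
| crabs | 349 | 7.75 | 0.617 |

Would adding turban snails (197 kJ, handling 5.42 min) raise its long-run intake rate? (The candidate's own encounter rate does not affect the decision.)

No

Current rate: (0.788×555 + 0.617×349)/(1 + 0.788×3.53 + 0.617×7.75) = 76.22 kJ/min.
Profitability of turban snails: 197/5.42 = 36.35 kJ/min.
Since 36.35 < R, time spent handling turban snails is better spent searching.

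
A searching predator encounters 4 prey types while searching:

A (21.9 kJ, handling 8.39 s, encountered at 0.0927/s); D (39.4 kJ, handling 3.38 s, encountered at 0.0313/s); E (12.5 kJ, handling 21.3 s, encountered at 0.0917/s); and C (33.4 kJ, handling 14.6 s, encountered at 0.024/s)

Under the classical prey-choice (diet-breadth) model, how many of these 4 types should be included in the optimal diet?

Rank by E/h (kJ/s): D 11.7, A 2.61, C 2.29, E 0.587. Include each in turn until the next type's E/h falls below the running intake rate.
Rate on top 1: 1.115. A: 2.61 > 1.115 → include.
Rate on top 2: 1.733. C: 2.29 > 1.733 → include.
Rate on top 3: 1.82. E: 0.587 < 1.82 → exclude; stop.
Optimal diet: D, A, C — 3 of 4 types.

3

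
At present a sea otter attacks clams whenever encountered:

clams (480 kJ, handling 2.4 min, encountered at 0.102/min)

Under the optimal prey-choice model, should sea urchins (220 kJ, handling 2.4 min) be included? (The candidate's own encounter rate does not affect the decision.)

On clams alone, R = ΣλE/(1+Σλh) = 48.96/1.245 = 39.33 kJ/min.
Profitability of sea urchins: 220/2.4 = 91.67 kJ/min.
Since 91.67 > R, including sea urchins increases the long-run rate.

Yes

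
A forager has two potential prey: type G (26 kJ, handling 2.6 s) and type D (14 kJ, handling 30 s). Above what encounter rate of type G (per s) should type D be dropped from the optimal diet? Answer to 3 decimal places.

0.019 per s

Drop type D once their profitability E₂/h₂ falls below the rate achievable on type G alone: E₂/h₂ = λE₁/(1 + λh₁).
Solve for λ: λE₁h₂ = E₂(1 + λh₁) → λ(E₁h₂ − E₂h₁) = E₂ → λ = E₂/(E₁h₂ − E₂h₁).
λ = 14/(26×30 − 14×2.6) = 14/743.6 = 0.01883 per s.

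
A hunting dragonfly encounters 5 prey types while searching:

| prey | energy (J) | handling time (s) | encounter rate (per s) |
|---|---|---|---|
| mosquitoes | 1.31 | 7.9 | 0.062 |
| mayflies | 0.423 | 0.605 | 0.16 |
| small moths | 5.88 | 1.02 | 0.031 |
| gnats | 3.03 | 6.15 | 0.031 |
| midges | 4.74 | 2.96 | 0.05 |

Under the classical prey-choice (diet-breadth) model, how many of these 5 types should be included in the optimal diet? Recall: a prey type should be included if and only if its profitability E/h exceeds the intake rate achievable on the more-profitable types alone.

4

E/h in descending order: small moths 5.76, midges 1.6, mayflies 0.699, gnats 0.493, mosquitoes 0.166 J/s. The optimal diet is the largest prefix of this list for which every included type satisfies E_i/h_i > R on the types above it.
Rate on top 1: 0.1767. midges: 1.6 > 0.1767 → include.
Rate on top 2: 0.3554. mayflies: 0.699 > 0.3554 → include.
Rate on top 3: 0.3815. gnats: 0.493 > 0.3815 → include.
Rate on top 4: 0.396. mosquitoes: 0.166 < 0.396 → exclude; stop.
Optimal diet: small moths, midges, mayflies, gnats — 4 of 5 types.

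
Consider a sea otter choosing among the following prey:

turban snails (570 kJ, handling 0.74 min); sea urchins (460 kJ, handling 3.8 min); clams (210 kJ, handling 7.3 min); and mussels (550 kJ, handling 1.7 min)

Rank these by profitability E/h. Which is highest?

turban snails

Profitability E/h (kJ/min): turban snails = 570/0.74 = 770, sea urchins = 460/3.8 = 121, clams = 210/7.3 = 28.8, mussels = 550/1.7 = 324.
Ranked: turban snails > mussels > sea urchins > clams.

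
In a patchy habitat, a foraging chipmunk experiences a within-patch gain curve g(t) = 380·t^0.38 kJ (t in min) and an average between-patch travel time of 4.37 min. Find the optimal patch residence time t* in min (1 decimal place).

Optimal t* satisfies g'(t*) = g(t*)/(T + t*).
g'(t) = 0.38·380·t^-0.62. Setting 0.38·380·t^-0.62 = 380·t^0.38/(4.37+t) gives 0.38(4.37+t) = t, so 0.62·t = 0.38×4.37.
t* = 0.38×4.37/0.62 = 2.678 min.

2.7 min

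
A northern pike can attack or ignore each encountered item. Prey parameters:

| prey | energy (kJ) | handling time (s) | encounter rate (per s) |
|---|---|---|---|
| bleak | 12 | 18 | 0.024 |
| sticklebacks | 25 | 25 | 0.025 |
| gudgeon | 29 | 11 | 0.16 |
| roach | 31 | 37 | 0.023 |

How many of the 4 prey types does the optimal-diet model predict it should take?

1

Profitabilities (E/h, kJ/s): gudgeon 2.64, sticklebacks 1, roach 0.838, bleak 0.667. Add prey in this order while the next type's profitability exceeds the intake rate on those already taken.
Rate on top 1: 1.681. sticklebacks: 1 < 1.681 → exclude; stop.
Optimal diet: gudgeon — 1 of 4 types.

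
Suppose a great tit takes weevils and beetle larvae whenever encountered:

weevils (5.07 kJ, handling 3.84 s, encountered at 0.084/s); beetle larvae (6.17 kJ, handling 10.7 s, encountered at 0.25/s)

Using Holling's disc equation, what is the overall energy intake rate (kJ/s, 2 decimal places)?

R = (0.084×5.07 + 0.25×6.17) / (1 + 0.084×3.84 + 0.25×10.7) = 1.968/3.998 = 0.4924 kJ/s.

0.49 kJ/s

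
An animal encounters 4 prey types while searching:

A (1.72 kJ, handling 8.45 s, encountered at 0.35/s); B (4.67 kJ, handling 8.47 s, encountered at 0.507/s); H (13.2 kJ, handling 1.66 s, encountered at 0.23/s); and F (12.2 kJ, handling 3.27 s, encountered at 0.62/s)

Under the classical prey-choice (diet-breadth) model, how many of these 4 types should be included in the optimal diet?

2

E/h in descending order: H 7.95, F 3.73, B 0.551, A 0.204 kJ/s. The optimal diet is the largest prefix of this list for which every included type satisfies E_i/h_i > R on the types above it.
Rate on top 1: 2.197. F: 3.73 > 2.197 → include.
Rate on top 2: 3.109. B: 0.551 < 3.109 → exclude; stop.
Optimal diet: H, F — 2 of 4 types.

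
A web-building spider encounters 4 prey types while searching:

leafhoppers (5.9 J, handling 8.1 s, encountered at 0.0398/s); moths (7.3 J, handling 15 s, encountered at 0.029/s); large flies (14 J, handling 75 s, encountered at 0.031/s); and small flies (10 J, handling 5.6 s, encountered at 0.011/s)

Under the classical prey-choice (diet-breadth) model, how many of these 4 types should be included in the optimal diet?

Rank by E/h (J/s): small flies 1.79, leafhoppers 0.728, moths 0.487, large flies 0.187. Include each in turn until the next type's E/h falls below the running intake rate.
Rate on top 1: 0.1036. leafhoppers: 0.728 > 0.1036 → include.
Rate on top 2: 0.2492. moths: 0.487 > 0.2492 → include.
Rate on top 3: 0.306. large flies: 0.187 < 0.306 → exclude; stop.
Optimal diet: small flies, leafhoppers, moths — 3 of 4 types.

3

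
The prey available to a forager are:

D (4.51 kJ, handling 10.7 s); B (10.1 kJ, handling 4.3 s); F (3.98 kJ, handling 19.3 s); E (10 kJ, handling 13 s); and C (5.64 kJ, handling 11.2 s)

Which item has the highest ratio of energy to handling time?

Profitability E/h (kJ/s): D = 4.51/10.7 = 0.421, B = 10.1/4.3 = 2.35, F = 3.98/19.3 = 0.206, E = 10/13 = 0.769, C = 5.64/11.2 = 0.504.
Ranked: B > E > C > D > F.

B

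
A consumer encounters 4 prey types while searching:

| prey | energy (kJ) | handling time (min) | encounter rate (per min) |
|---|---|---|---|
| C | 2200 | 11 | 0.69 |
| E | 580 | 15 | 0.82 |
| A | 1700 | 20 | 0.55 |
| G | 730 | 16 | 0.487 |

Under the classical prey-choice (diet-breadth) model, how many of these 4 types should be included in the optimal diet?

1

Profitabilities (E/h, kJ/min): C 200, A 85, G 45.6, E 38.7. Add prey in this order while the next type's profitability exceeds the intake rate on those already taken.
Rate on top 1: 176.7. A: 85 < 176.7 → exclude; stop.
Optimal diet: C — 1 of 4 types.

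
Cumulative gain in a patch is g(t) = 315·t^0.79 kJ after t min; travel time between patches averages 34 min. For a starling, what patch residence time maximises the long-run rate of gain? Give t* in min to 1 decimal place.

127.9 min

Optimal t* satisfies g'(t*) = g(t*)/(T + t*).
g'(t) = 0.79·315·t^-0.21. Setting 0.79·315·t^-0.21 = 315·t^0.79/(34+t) gives 0.79(34+t) = t, so 0.21·t = 0.79×34.
t* = 0.79×34/0.21 = 127.9 min.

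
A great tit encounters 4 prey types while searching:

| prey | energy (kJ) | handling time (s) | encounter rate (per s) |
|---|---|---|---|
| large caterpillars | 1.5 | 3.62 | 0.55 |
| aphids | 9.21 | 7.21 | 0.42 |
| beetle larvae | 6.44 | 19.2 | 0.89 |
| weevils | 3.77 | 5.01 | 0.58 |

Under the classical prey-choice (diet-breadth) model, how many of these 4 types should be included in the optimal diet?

1

Rank by E/h (kJ/s): aphids 1.28, weevils 0.752, large caterpillars 0.414, beetle larvae 0.335. Include each in turn until the next type's E/h falls below the running intake rate.
Rate on top 1: 0.9603. weevils: 0.752 < 0.9603 → exclude; stop.
Optimal diet: aphids — 1 of 4 types.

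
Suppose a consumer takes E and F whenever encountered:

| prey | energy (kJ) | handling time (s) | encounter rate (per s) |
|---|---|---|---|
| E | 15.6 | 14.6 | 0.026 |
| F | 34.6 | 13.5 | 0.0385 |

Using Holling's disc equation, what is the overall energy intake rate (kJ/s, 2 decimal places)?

R = Σλ_iE_i / (1 + Σλ_ih_i)
Numerator: 0.026×15.6 + 0.0385×34.6 = 1.738
Denominator: 1 + 0.026×14.6 + 0.0385×13.5 = 1.899
R = 1.738/1.899 = 0.9149 kJ/s

0.91 kJ/s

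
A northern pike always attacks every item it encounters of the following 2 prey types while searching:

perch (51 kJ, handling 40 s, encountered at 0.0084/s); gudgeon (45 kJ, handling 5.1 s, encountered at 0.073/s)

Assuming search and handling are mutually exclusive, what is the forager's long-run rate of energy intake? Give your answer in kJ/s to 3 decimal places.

R = (0.0084×51 + 0.073×45) / (1 + 0.0084×40 + 0.073×5.1) = 3.713/1.708 = 2.174 kJ/s.

2.174 kJ/s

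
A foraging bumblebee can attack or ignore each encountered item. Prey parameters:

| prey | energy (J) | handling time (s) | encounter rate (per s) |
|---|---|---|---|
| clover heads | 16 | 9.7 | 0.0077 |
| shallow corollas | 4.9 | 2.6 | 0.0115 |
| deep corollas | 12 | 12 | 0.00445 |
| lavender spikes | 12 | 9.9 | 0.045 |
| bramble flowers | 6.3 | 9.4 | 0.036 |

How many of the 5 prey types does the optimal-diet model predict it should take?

5

Profitabilities (E/h, J/s): shallow corollas 1.88, clover heads 1.65, lavender spikes 1.21, deep corollas 1, bramble flowers 0.67. Add prey in this order while the next type's profitability exceeds the intake rate on those already taken.
Rate on top 1: 0.05471. clover heads: 1.65 > 0.05471 → include.
Rate on top 2: 0.1625. lavender spikes: 1.21 > 0.1625 → include.
Rate on top 3: 0.4642. deep corollas: 1 > 0.4642 → include.
Rate on top 4: 0.482. bramble flowers: 0.67 > 0.482 → include.
Optimal diet: shallow corollas, clover heads, lavender spikes, deep corollas, bramble flowers — 5 of 5 types.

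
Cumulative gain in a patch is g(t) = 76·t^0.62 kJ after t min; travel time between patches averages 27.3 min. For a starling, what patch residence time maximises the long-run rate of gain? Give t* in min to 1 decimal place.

44.5 min

Optimal t* satisfies g'(t*) = g(t*)/(T + t*).
g'(t) = 0.62·76·t^-0.38. Setting 0.62·76·t^-0.38 = 76·t^0.62/(27.3+t) gives 0.62(27.3+t) = t, so 0.38·t = 0.62×27.3.
t* = 0.62×27.3/0.38 = 44.54 min.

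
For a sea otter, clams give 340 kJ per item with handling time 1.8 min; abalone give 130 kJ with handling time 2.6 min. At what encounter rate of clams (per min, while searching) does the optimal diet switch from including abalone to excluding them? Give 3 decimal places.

0.200 per min

Drop abalone once their profitability E₂/h₂ falls below the rate achievable on clams alone: E₂/h₂ = λE₁/(1 + λh₁).
Solve for λ: λE₁h₂ = E₂(1 + λh₁) → λ(E₁h₂ − E₂h₁) = E₂ → λ = E₂/(E₁h₂ − E₂h₁).
λ = 130/(340×2.6 − 130×1.8) = 130/650 = 0.2 per min.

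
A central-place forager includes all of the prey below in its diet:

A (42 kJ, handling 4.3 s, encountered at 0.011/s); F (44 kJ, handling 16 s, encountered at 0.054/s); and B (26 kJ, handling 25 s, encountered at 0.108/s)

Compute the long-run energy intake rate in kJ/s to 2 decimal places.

R = (0.011×42 + 0.054×44 + 0.108×26) / (1 + 0.011×4.3 + 0.054×16 + 0.108×25) = 5.646/4.611 = 1.224 kJ/s.

1.22 kJ/s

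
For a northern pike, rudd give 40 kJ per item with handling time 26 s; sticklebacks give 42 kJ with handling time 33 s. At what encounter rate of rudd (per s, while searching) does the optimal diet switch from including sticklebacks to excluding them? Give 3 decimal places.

Drop sticklebacks once their profitability E₂/h₂ falls below the rate achievable on rudd alone: E₂/h₂ = λE₁/(1 + λh₁).
Solve for λ: λE₁h₂ = E₂(1 + λh₁) → λ(E₁h₂ − E₂h₁) = E₂ → λ = E₂/(E₁h₂ − E₂h₁).
λ = 42/(40×33 − 42×26) = 42/228 = 0.1842 per s.

0.184 per s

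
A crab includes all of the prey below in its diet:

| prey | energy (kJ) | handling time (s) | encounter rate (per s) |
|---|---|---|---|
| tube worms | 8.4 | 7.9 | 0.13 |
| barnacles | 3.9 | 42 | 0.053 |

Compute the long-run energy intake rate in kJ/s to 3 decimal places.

R = (0.13×8.4 + 0.053×3.9) / (1 + 0.13×7.9 + 0.053×42) = 1.299/4.253 = 0.3054 kJ/s.

0.305 kJ/s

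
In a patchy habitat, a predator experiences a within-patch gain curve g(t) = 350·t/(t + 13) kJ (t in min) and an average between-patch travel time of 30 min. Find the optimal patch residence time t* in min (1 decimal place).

Optimal t* satisfies g'(t*) = g(t*)/(T + t*).
g'(t) = 350·13/(t + 13)². Setting 350·13/(t+13)² = 350t/[(t+13)(30+t)] gives 13(30+t) = t(t+13), so t² = 13×30 = 390.
t* = √390 = 19.75 min.

19.7 min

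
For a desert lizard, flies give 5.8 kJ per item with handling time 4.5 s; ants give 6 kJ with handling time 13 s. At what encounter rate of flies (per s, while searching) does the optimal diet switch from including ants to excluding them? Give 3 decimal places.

0.124 per s

Drop ants once their profitability E₂/h₂ falls below the rate achievable on flies alone: E₂/h₂ = λE₁/(1 + λh₁).
Solve for λ: λE₁h₂ = E₂(1 + λh₁) → λ(E₁h₂ − E₂h₁) = E₂ → λ = E₂/(E₁h₂ − E₂h₁).
λ = 6/(5.8×13 − 6×4.5) = 6/48.4 = 0.124 per s.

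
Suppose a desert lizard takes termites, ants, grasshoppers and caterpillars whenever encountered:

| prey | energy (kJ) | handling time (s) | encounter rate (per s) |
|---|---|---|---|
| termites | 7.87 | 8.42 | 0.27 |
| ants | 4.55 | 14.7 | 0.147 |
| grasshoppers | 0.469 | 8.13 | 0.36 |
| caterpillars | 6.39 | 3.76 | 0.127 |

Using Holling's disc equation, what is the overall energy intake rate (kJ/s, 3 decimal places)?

Energy encountered per unit search time: 0.27×7.87 + 0.147×4.55 + 0.36×0.469 + 0.127×6.39 = 3.774 kJ/s.
Handling time per unit search time: 0.27×8.42 + 0.147×14.7 + 0.36×8.13 + 0.127×3.76 = 7.839.
Rate = 3.774/(1 + 7.839) = 0.427 kJ/s.

0.427 kJ/s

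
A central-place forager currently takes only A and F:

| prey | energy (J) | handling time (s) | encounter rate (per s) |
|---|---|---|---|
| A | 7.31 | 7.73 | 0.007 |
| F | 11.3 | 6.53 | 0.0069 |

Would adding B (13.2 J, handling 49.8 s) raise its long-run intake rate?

Yes

On A and F alone, R = ΣλE/(1+Σλh) = 0.1291/1.099 = 0.1175 J/s.
B: E/h = 13.2/49.8 = 0.2651 J/s.
0.2651 > 0.1175, so adding B raises the average — include it.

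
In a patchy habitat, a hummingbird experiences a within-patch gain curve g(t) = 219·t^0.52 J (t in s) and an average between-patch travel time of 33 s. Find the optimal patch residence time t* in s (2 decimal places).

Maximise g(t)/(T+t): set derivative to zero → g'(t)(T+t) = g(t).
g'(t) = 0.52·219·t^-0.48. Setting 0.52·219·t^-0.48 = 219·t^0.52/(33+t) gives 0.52(33+t) = t, so 0.48·t = 0.52×33.
t* = 0.52×33/0.48 = 35.75 s.

35.75 s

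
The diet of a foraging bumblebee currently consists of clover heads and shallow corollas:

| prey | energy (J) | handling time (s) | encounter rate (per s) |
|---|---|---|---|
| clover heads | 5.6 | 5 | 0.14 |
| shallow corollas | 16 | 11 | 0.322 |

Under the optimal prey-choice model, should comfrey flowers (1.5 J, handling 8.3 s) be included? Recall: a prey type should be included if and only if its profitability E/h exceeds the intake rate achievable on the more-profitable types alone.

Intake rate on the current diet: R = (0.14×5.6 + 0.322×16) / (1 + 0.14×5 + 0.322×11) = 5.936/5.242 = 1.132 J/s.
Profitability of comfrey flowers: 1.5/8.3 = 0.1807 J/s.
0.1807 < 1.132, so adding comfrey flowers would lower the average — exclude it.

No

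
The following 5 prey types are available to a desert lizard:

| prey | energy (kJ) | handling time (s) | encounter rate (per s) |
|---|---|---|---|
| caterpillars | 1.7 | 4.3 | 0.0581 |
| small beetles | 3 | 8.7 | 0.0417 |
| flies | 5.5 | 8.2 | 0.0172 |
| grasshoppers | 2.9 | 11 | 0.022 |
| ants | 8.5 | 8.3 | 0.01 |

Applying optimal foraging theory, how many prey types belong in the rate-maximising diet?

E/h in descending order: ants 1.02, flies 0.671, caterpillars 0.395, small beetles 0.345, grasshoppers 0.264 kJ/s. The optimal diet is the largest prefix of this list for which every included type satisfies E_i/h_i > R on the types above it.
Rate on top 1: 0.07849. flies: 0.671 > 0.07849 → include.
Rate on top 2: 0.1467. caterpillars: 0.395 > 0.1467 → include.
Rate on top 3: 0.1889. small beetles: 0.345 > 0.1889 → include.
Rate on top 4: 0.2197. grasshoppers: 0.264 > 0.2197 → include.
Optimal diet: ants, flies, caterpillars, small beetles, grasshoppers — 5 of 5 types.

5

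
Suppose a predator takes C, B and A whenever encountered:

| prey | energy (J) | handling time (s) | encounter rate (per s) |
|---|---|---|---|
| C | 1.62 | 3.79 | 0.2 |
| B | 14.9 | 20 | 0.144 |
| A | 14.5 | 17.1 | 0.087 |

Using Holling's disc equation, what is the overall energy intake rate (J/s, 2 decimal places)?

0.61 J/s

R = (0.2×1.62 + 0.144×14.9 + 0.087×14.5) / (1 + 0.2×3.79 + 0.144×20 + 0.087×17.1) = 3.731/6.126 = 0.6091 J/s.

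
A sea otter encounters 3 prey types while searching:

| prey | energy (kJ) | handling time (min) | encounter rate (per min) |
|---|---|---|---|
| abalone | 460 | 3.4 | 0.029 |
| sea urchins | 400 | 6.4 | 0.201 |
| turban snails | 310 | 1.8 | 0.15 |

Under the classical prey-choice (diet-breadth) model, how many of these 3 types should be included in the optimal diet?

3

Profitabilities (E/h, kJ/min): turban snails 172, abalone 135, sea urchins 62.5. Add prey in this order while the next type's profitability exceeds the intake rate on those already taken.
Rate on top 1: 36.61. abalone: 135 > 36.61 → include.
Rate on top 2: 43.72. sea urchins: 62.5 > 43.72 → include.
Optimal diet: turban snails, abalone, sea urchins — 3 of 3 types.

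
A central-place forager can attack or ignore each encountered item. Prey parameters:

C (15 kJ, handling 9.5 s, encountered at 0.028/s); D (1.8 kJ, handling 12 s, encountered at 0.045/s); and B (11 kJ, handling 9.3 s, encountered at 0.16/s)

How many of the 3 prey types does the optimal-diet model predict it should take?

2

Profitabilities (E/h, kJ/s): C 1.58, B 1.18, D 0.15. Add prey in this order while the next type's profitability exceeds the intake rate on those already taken.
Rate on top 1: 0.3318. B: 1.18 > 0.3318 → include.
Rate on top 2: 0.7916. D: 0.15 < 0.7916 → exclude; stop.
Optimal diet: C, B — 2 of 3 types.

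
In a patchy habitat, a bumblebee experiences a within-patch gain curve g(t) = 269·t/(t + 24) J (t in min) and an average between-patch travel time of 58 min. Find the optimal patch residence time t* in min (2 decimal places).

37.31 min

Optimal t* satisfies g'(t*) = g(t*)/(T + t*).
g'(t) = 269·24/(t + 24)². Setting 269·24/(t+24)² = 269t/[(t+24)(58+t)] gives 24(58+t) = t(t+24), so t² = 24×58 = 1392.
t* = √1392 = 37.31 min.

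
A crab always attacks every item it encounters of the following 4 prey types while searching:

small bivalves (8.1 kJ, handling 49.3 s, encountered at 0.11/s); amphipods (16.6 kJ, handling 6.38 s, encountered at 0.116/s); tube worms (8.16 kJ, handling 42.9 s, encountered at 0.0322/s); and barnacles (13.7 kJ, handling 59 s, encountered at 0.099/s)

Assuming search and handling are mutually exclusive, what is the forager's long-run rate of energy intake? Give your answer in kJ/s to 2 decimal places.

R = Σλ_iE_i / (1 + Σλ_ih_i)
Numerator: 0.11×8.1 + 0.116×16.6 + 0.0322×8.16 + 0.099×13.7 = 4.436
Denominator: 1 + 0.11×49.3 + 0.116×6.38 + 0.0322×42.9 + 0.099×59 = 14.39
R = 4.436/14.39 = 0.3083 kJ/s

0.31 kJ/s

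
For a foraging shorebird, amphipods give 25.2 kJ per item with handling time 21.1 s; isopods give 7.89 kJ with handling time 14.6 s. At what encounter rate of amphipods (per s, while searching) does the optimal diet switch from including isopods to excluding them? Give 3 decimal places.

Drop isopods once their profitability E₂/h₂ falls below the rate achievable on amphipods alone: E₂/h₂ = λE₁/(1 + λh₁).
Solve for λ: λE₁h₂ = E₂(1 + λh₁) → λ(E₁h₂ − E₂h₁) = E₂ → λ = E₂/(E₁h₂ − E₂h₁).
λ = 7.89/(25.2×14.6 − 7.89×21.1) = 7.89/201.4 = 0.03917 per s.

0.039 per s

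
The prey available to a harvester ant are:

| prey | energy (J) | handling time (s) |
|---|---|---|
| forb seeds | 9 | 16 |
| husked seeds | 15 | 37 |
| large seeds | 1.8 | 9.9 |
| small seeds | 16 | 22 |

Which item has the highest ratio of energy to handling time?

small seeds

In descending order of E/h:
small seeds: 16/22 = 0.727 J/s
forb seeds: 9/16 = 0.562 J/s
husked seeds: 15/37 = 0.405 J/s
large seeds: 1.8/9.9 = 0.182 J/s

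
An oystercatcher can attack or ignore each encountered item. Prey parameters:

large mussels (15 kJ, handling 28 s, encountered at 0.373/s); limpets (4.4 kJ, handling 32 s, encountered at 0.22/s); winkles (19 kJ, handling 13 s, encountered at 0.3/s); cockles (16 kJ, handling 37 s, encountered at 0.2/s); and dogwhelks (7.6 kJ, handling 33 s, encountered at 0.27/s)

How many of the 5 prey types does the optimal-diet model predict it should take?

Rank by E/h (kJ/s): winkles 1.46, large mussels 0.536, cockles 0.432, dogwhelks 0.23, limpets 0.138. Include each in turn until the next type's E/h falls below the running intake rate.
Rate on top 1: 1.163. large mussels: 0.536 < 1.163 → exclude; stop.
Optimal diet: winkles — 1 of 5 types.

1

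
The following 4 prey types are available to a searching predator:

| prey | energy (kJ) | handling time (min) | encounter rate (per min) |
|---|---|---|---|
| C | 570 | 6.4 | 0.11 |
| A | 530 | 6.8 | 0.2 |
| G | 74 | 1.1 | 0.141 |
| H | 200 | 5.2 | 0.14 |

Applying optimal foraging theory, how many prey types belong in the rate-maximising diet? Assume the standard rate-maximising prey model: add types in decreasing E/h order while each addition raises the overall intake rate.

3

Rank by E/h (kJ/min): C 89.1, A 77.9, G 67.3, H 38.5. Include each in turn until the next type's E/h falls below the running intake rate.
Rate on top 1: 36.8. A: 77.9 > 36.8 → include.
Rate on top 2: 55.06. G: 67.3 > 55.06 → include.
Rate on top 3: 55.65. H: 38.5 < 55.65 → exclude; stop.
Optimal diet: C, A, G — 3 of 4 types.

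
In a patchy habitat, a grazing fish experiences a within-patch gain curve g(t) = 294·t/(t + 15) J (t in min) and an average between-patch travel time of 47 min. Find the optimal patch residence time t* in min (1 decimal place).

26.6 min

Maximise g(t)/(T+t): set derivative to zero → g'(t)(T+t) = g(t).
g'(t) = 294·15/(t + 15)². Setting 294·15/(t+15)² = 294t/[(t+15)(47+t)] gives 15(47+t) = t(t+15), so t² = 15×47 = 705.
t* = √705 = 26.55 min.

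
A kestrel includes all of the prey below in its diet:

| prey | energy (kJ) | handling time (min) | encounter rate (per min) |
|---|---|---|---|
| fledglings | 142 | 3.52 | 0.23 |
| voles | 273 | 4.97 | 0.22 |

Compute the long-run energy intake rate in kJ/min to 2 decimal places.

Energy encountered per unit search time: 0.23×142 + 0.22×273 = 92.72 kJ/min.
Handling time per unit search time: 0.23×3.52 + 0.22×4.97 = 1.903.
Rate = 92.72/(1 + 1.903) = 31.94 kJ/min.

31.94 kJ/min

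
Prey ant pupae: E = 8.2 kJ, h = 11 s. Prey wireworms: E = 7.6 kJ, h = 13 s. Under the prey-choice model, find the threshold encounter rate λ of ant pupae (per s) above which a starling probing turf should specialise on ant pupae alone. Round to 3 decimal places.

The zero-one rule: include wireworms iff E₂/h₂ > λE₁/(1+λh₁). Equality gives the switch point.
λE₁h₂ = E₂ + λE₂h₁ ⇒ λ = E₂/(E₁h₂ − E₂h₁) = 7.6/(106.6 − 83.6) = 0.3304 per s.

0.330 per s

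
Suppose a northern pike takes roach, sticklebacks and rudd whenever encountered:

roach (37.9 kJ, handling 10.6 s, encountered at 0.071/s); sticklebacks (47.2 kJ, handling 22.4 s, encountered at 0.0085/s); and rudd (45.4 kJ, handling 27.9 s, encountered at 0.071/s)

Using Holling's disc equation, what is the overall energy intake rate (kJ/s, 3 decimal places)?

1.609 kJ/s

R = (0.071×37.9 + 0.0085×47.2 + 0.071×45.4) / (1 + 0.071×10.6 + 0.0085×22.4 + 0.071×27.9) = 6.315/3.924 = 1.609 kJ/s.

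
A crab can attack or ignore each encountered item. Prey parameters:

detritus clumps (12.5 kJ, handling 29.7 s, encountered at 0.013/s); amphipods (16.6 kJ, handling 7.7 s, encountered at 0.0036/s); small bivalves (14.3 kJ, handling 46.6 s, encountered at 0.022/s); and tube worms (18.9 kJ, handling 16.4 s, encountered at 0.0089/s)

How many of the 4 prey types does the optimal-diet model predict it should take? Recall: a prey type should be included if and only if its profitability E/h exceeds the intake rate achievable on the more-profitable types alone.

Rank by E/h (kJ/s): amphipods 2.16, tube worms 1.15, detritus clumps 0.421, small bivalves 0.307. Include each in turn until the next type's E/h falls below the running intake rate.
Rate on top 1: 0.05815. tube worms: 1.15 > 0.05815 → include.
Rate on top 2: 0.1942. detritus clumps: 0.421 > 0.1942 → include.
Rate on top 3: 0.2503. small bivalves: 0.307 > 0.2503 → include.
Optimal diet: amphipods, tube worms, detritus clumps, small bivalves — 4 of 4 types.

4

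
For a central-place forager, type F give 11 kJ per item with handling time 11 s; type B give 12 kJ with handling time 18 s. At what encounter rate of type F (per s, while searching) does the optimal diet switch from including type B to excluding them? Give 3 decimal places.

At the threshold, the rate on type F alone equals the profitability of type B: λ·11/(1 + λ·11) = 12/18 = 0.6667.
Rearranging, λ(11 − 0.6667×11) = 0.6667, so λ = 0.6667/3.667 = 0.1818 per s.

0.182 per s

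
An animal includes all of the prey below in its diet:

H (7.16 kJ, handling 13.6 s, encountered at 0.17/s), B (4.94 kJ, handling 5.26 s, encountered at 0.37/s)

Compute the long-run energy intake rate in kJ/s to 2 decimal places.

0.58 kJ/s

R = (0.17×7.16 + 0.37×4.94) / (1 + 0.17×13.6 + 0.37×5.26) = 3.045/5.258 = 0.5791 kJ/s.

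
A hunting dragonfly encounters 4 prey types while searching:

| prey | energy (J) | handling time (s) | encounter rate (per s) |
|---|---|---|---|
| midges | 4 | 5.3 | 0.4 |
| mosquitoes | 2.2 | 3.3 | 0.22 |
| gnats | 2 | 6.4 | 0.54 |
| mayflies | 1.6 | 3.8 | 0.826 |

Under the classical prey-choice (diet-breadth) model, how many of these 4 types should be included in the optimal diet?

2

Rank by E/h (J/s): midges 0.755, mosquitoes 0.667, mayflies 0.421, gnats 0.312. Include each in turn until the next type's E/h falls below the running intake rate.
Rate on top 1: 0.5128. mosquitoes: 0.667 > 0.5128 → include.
Rate on top 2: 0.5419. mayflies: 0.421 < 0.5419 → exclude; stop.
Optimal diet: midges, mosquitoes — 2 of 4 types.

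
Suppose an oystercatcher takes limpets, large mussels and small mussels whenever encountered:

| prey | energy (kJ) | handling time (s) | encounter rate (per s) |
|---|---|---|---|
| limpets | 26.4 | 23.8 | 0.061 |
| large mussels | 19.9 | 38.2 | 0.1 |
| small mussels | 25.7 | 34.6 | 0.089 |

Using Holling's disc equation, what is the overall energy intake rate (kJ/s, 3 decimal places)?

0.630 kJ/s

R = (0.061×26.4 + 0.1×19.9 + 0.089×25.7) / (1 + 0.061×23.8 + 0.1×38.2 + 0.089×34.6) = 5.888/9.351 = 0.6296 kJ/s.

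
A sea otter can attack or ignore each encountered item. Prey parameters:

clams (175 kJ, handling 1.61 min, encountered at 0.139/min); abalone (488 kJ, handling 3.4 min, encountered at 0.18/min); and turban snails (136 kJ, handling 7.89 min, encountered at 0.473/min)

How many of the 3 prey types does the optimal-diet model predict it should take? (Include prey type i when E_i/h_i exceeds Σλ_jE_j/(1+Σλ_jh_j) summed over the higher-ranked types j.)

2

E/h in descending order: abalone 144, clams 109, turban snails 17.2 kJ/min. The optimal diet is the largest prefix of this list for which every included type satisfies E_i/h_i > R on the types above it.
Rate on top 1: 54.49. clams: 109 > 54.49 → include.
Rate on top 2: 61.1. turban snails: 17.2 < 61.1 → exclude; stop.
Optimal diet: abalone, clams — 2 of 3 types.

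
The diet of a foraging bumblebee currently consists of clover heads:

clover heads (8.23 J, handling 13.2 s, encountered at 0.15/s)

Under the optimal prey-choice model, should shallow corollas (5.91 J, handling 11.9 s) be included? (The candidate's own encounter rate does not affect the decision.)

On clover heads alone, R = ΣλE/(1+Σλh) = 1.234/2.98 = 0.4143 J/s.
shallow corollas: E/h = 5.91/11.9 = 0.4966 J/s.
Since 0.4966 > R, including shallow corollas increases the long-run rate.

Yes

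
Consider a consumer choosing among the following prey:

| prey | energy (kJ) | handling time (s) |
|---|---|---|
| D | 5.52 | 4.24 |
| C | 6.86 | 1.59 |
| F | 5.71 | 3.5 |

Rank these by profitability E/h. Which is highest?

In descending order of E/h:
C: 6.86/1.59 = 4.31 kJ/s
F: 5.71/3.5 = 1.63 kJ/s
D: 5.52/4.24 = 1.3 kJ/s

C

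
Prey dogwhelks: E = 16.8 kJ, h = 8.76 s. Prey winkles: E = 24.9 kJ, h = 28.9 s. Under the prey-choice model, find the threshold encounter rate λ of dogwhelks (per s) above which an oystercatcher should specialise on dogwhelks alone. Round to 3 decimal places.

The zero-one rule: include winkles iff E₂/h₂ > λE₁/(1+λh₁). Equality gives the switch point.
λE₁h₂ = E₂ + λE₂h₁ ⇒ λ = E₂/(E₁h₂ − E₂h₁) = 24.9/(485.5 − 218.1) = 0.09312 per s.

0.093 per s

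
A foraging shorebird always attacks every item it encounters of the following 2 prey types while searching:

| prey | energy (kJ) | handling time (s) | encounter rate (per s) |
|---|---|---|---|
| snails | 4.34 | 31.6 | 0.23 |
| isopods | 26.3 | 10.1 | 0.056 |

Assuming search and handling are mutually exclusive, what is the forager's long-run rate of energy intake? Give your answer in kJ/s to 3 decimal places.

R = (0.23×4.34 + 0.056×26.3) / (1 + 0.23×31.6 + 0.056×10.1) = 2.471/8.834 = 0.2797 kJ/s.

0.280 kJ/s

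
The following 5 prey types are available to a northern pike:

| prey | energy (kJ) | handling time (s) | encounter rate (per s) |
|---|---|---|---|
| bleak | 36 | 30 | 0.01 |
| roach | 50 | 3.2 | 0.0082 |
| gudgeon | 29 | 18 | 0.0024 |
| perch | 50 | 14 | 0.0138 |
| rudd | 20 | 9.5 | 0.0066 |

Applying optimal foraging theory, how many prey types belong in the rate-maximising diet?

Rank by E/h (kJ/s): roach 15.6, perch 3.57, rudd 2.11, gudgeon 1.61, bleak 1.2. Include each in turn until the next type's E/h falls below the running intake rate.
Rate on top 1: 0.3995. perch: 3.57 > 0.3995 → include.
Rate on top 2: 0.9021. rudd: 2.11 > 0.9021 → include.
Rate on top 3: 0.9609. gudgeon: 1.61 > 0.9609 → include.
Rate on top 4: 0.9821. bleak: 1.2 > 0.9821 → include.
Optimal diet: roach, perch, rudd, gudgeon, bleak — 5 of 5 types.

5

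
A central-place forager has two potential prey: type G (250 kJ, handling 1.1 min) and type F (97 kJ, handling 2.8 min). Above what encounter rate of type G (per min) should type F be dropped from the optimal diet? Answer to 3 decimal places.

The zero-one rule: include type F iff E₂/h₂ > λE₁/(1+λh₁). Equality gives the switch point.
λE₁h₂ = E₂ + λE₂h₁ ⇒ λ = E₂/(E₁h₂ − E₂h₁) = 97/(700 − 106.7) = 0.1635 per min.

0.163 per min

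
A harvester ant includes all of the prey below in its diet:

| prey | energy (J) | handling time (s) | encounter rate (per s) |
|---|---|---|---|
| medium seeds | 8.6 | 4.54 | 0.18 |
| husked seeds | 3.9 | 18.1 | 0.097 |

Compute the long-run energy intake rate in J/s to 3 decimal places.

R = Σλ_iE_i / (1 + Σλ_ih_i)
Numerator: 0.18×8.6 + 0.097×3.9 = 1.926
Denominator: 1 + 0.18×4.54 + 0.097×18.1 = 3.573
R = 1.926/3.573 = 0.5391 J/s

0.539 J/s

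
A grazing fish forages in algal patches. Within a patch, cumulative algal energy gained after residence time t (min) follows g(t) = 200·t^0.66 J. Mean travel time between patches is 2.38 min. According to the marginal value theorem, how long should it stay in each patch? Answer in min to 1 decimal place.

By the marginal value theorem, leave when the instantaneous gain rate g'(t) equals the habitat-wide average g(t)/(T + t).
g'(t) = 0.66·200·t^-0.34. Setting 0.66·200·t^-0.34 = 200·t^0.66/(2.38+t) gives 0.66(2.38+t) = t, so 0.34·t = 0.66×2.38.
t* = 0.66×2.38/0.34 = 4.62 min.

4.6 min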